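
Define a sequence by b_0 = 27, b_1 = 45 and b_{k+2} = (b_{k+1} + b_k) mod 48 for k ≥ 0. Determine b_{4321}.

45

We have b_0 = 27; b_1 = 45; b_2 = 24; b_3 = 21; b_4 = 45; b_5 = 18; b_6 = 15; b_7 = 33; b_8 = 0; b_9 = 33; b_{10} = 33; b_{11} = 18; b_{12} = 3; b_{13} = 21; b_{14} = 24; b_{15} = 45; b_{16} = 21; b_{17} = 18; b_{18} = 39; b_{19} = 9; b_{20} = 0; b_{21} = 9; b_{22} = 9; b_{23} = 18; b_{24} = 27; b_{25} = 45.
Since (b_{24}, b_{25}) = (b_0, b_1) = (27, 45) (two consecutive terms determine the rest), the sequence is periodic with period 24.
(4321 - 0) mod 24 = 1, so b_{4321} = b_1 = 45.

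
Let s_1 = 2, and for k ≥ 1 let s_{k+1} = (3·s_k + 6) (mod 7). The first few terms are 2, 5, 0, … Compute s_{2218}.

Computing terms: s_1 = 2, s_2 = 5, s_3 = 0, s_4 = 6, s_5 = 3, s_6 = 1, s_7 = 2.
Since s_7 = s_1 = 2, the sequence is periodic with period 6.
So s_{2218} = s_{1 + ((2218-1) mod 6)} = s_4 = 6.

6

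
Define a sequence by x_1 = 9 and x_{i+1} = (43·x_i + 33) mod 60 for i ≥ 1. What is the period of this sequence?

4

We have x_1 = 9,  x_2 = 0,  x_3 = 33,  x_4 = 12,  x_5 = 9.
The sequence repeats with period 4.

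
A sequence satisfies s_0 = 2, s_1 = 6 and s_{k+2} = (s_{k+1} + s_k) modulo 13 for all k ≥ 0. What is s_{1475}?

Listing terms: s_0 = 2; s_1 = 6; s_2 = 8; s_3 = 1; s_4 = 9; s_5 = 10; s_6 = 6; s_7 = 3; s_8 = 9; s_9 = 12; s_{10} = 8; s_{11} = 7; s_{12} = 2; s_{13} = 9; s_{14} = 11; s_{15} = 7; s_{16} = 5; s_{17} = 12; s_{18} = 4; s_{19} = 3; s_{20} = 7; s_{21} = 10; s_{22} = 4; s_{23} = 1; s_{24} = 5; s_{25} = 6; s_{26} = 11; s_{27} = 4; s_{28} = 2; s_{29} = 6.
Since (s_{28}, s_{29}) = (s_0, s_1) = (2, 6) (two consecutive terms determine the rest), the sequence is periodic with period 28.
(1475 - 0) mod 28 = 19, so s_{1475} = s_{19} = 3.

3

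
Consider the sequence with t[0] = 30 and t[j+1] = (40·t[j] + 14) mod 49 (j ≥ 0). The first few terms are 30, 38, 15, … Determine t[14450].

We have t[0] = 30,  t[1] = 38,  t[2] = 15,  t[3] = 26,  t[4] = 25,  t[5] = 34,  t[6] = 2,  t[7] = 45,  t[8] = 1,  t[9] = 5,  t[10] = 18,  t[11] = 48,  t[12] = 23,  t[13] = 3,  t[14] = 36,  t[15] = 33,  t[16] = 11,  t[17] = 13,  t[18] = 44,  t[19] = 10,  t[20] = 22,  t[21] = 12,  t[22] = 4,  t[23] = 27,  t[24] = 16,  t[25] = 17,  t[26] = 8,  t[27] = 40,  t[28] = 46,  t[29] = 41,  t[30] = 37,  t[31] = 24,  t[32] = 43,  t[33] = 19,  t[34] = 39,  t[35] = 6,  t[36] = 9,  t[37] = 31,  t[38] = 29,  t[39] = 47,  t[40] = 32,  t[41] = 20,  t[42] = 30.
The sequence repeats with period 42.
So t[14450] = t[0 + ((14450-0) mod 42)] = t[2] = 15.

15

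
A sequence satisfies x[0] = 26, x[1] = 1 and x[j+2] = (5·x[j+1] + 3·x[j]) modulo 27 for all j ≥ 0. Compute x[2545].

1

Computing terms: x[0] = 26, x[1] = 1, x[2] = 2, x[3] = 13, x[4] = 17, x[5] = 16, x[6] = 23, x[7] = 1, x[8] = 20, x[9] = 22, x[10] = 8, x[11] = 25, x[12] = 14, x[13] = 10, x[14] = 11, x[15] = 4, x[16] = 26, x[17] = 7, x[18] = 5, x[19] = 19, x[20] = 2, x[21] = 13.
Since (x[20], x[21]) = (x[2], x[3]) = (2, 13) (two consecutive terms determine the rest), the sequence is eventually periodic: after a pre-period of length 2 it cycles with period 18.
For j ≥ 2, x[j] depends only on (j - 2) mod 18. (2545 - 2) mod 18 = 5, so x[2545] = x[7] = 1.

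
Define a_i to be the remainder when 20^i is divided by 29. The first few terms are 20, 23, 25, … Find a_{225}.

20

Computing terms: a_1 = 20, a_2 = 23, a_3 = 25, a_4 = 7, a_5 = 24, a_6 = 16, a_7 = 1, a_8 = 20.
Since a_8 = a_1 = 20, the sequence is periodic with period 7.
So a_{225} = a_{1 + ((225-1) mod 7)} = a_1 = 20.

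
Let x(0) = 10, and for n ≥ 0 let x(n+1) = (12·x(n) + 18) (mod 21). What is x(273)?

9

Listing terms: x(0) = 10; x(1) = 12; x(2) = 15; x(3) = 9; x(4) = 0; x(5) = 18; x(6) = 3; x(7) = 12.
Since x(7) = x(1) = 12, the sequence is eventually periodic: after a pre-period of length 1 it cycles with period 6.
For n ≥ 1, x(n) depends only on (n - 1) mod 6. (273 - 1) mod 6 = 2, so x(273) = x(3) = 9.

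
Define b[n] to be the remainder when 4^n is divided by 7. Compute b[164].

We have b[1] = 4,  b[2] = 2,  b[3] = 1,  b[4] = 4.
Since b[4] = b[1] = 4, the sequence is periodic with period 3.
So b[164] = b[1 + ((164-1) mod 3)] = b[2] = 2.

2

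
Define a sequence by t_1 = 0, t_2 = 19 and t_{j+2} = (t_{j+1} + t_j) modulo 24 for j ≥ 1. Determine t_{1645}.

We have t_1 = 0,  t_2 = 19,  t_3 = 19,  t_4 = 14,  t_5 = 9,  t_6 = 23,  t_7 = 8,  t_8 = 7,  t_9 = 15,  t_{10} = 22,  t_{11} = 13,  t_{12} = 11,  t_{13} = 0,  t_{14} = 11,  t_{15} = 11,  t_{16} = 22,  t_{17} = 9,  t_{18} = 7,  t_{19} = 16,  t_{20} = 23,  t_{21} = 15,  t_{22} = 14,  t_{23} = 5,  t_{24} = 19,  t_{25} = 0,  t_{26} = 19.
Since (t_{25}, t_{26}) = (t_1, t_2) = (0, 19) (two consecutive terms determine the rest), the sequence is periodic with period 24.
(1645 - 1) mod 24 = 12, so t_{1645} = t_{13} = 0.

0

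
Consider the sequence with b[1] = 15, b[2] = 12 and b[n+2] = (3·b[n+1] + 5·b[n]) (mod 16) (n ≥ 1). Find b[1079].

b[1] = 15, b[2] = 12, b[3] = 15, b[4] = 9, b[5] = 6, b[6] = 15, b[7] = 11, b[8] = 12, b[9] = 11, b[10] = 13, b[11] = 14, b[12] = 11, b[13] = 7, b[14] = 12, b[15] = 7, b[16] = 1, b[17] = 6, b[18] = 7, b[19] = 3, b[20] = 12, b[21] = 3, b[22] = 5, b[23] = 14, b[24] = 3, b[25] = 15, b[26] = 12.
The sequence repeats with period 24.
So b[1079] = b[1 + ((1079-1) mod 24)] = b[23] = 14.

14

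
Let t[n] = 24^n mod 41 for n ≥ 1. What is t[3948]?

Computing terms: t[1] = 24; t[2] = 2; t[3] = 7; t[4] = 4; t[5] = 14; t[6] = 8; t[7] = 28; t[8] = 16; t[9] = 15; t[10] = 32; t[11] = 30; t[12] = 23; t[13] = 19; t[14] = 5; t[15] = 38; t[16] = 10; t[17] = 35; t[18] = 20; t[19] = 29; t[20] = 40; t[21] = 17; t[22] = 39; t[23] = 34; t[24] = 37; t[25] = 27; t[26] = 33; t[27] = 13; t[28] = 25; t[29] = 26; t[30] = 9; t[31] = 11; t[32] = 18; t[33] = 22; t[34] = 36; t[35] = 3; t[36] = 31; t[37] = 6; t[38] = 21; t[39] = 12; t[40] = 1; t[41] = 24.
Since t[41] = t[1] = 24, the sequence is periodic with period 40.
So t[3948] = t[1 + ((3948-1) mod 40)] = t[28] = 25.

25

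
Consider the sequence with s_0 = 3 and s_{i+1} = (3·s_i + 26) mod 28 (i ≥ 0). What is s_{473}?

11

Listing terms: s_0 = 3,  s_1 = 7,  s_2 = 19,  s_3 = 27,  s_4 = 23,  s_5 = 11,  s_6 = 3.
The sequence repeats with period 6.
(473 - 0) mod 6 = 5, so s_{473} = s_5 = 11.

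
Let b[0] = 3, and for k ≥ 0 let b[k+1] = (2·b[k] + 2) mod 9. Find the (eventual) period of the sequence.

6

Listing terms: b[0] = 3,  b[1] = 8,  b[2] = 0,  b[3] = 2,  b[4] = 6,  b[5] = 5,  b[6] = 3.
Since b[6] = b[0] = 3, the sequence is periodic with period 6.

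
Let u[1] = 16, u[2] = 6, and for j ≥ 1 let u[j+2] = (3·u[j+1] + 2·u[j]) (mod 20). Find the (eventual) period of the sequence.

24

Computing terms: u[1] = 16; u[2] = 6; u[3] = 10; u[4] = 2; u[5] = 6; u[6] = 2; u[7] = 18; u[8] = 18; u[9] = 10; u[10] = 6; u[11] = 18; u[12] = 6; u[13] = 14; u[14] = 14; u[15] = 10; u[16] = 18; u[17] = 14; u[18] = 18; u[19] = 2; u[20] = 2; u[21] = 10; u[22] = 14; u[23] = 2; u[24] = 14; u[25] = 6; u[26] = 6; u[27] = 10.
Since (u[26], u[27]) = (u[2], u[3]) = (6, 10) (two consecutive terms determine the rest), the sequence is eventually periodic: after a pre-period of length 1 it cycles with period 24.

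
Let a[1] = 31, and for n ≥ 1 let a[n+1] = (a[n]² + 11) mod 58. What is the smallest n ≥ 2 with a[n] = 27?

Listing terms: a[1] = 31,  a[2] = 44,  a[3] = 33,  a[4] = 56,  a[5] = 15,  a[6] = 4,  a[7] = 27,  a[8] = 44.
Since a[8] = a[2] = 44, the sequence is eventually periodic: after a pre-period of length 1 it cycles with period 6.
The value 27 first appears (with n ≥ 2) at a[7].

7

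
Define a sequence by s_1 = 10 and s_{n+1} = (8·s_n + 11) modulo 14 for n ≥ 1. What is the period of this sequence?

We have s_1 = 10,  s_2 = 7,  s_3 = 11,  s_4 = 1,  s_5 = 5,  s_6 = 9,  s_7 = 13,  s_8 = 3,  s_9 = 7.
Since s_9 = s_2 = 7, the sequence is eventually periodic: after a pre-period of length 1 it cycles with period 7.

7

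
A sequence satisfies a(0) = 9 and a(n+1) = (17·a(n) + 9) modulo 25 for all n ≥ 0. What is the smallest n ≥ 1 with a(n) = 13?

Computing terms: a(0) = 9,  a(1) = 12,  a(2) = 13,  a(3) = 5,  a(4) = 19,  a(5) = 7,  a(6) = 3,  a(7) = 10,  a(8) = 4,  a(9) = 2,  a(10) = 18,  a(11) = 15,  a(12) = 14,  a(13) = 22,  a(14) = 8,  a(15) = 20,  a(16) = 24,  a(17) = 17,  a(18) = 23,  a(19) = 0,  a(20) = 9.
Since a(20) = a(0) = 9, the sequence is periodic with period 20.
The value 13 first appears (with n ≥ 1) at a(2).

2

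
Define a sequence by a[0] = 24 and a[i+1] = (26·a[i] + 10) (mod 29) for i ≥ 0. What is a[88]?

4

Listing terms: a[0] = 24, a[1] = 25, a[2] = 22, a[3] = 2, a[4] = 4, a[5] = 27, a[6] = 16, a[7] = 20, a[8] = 8, a[9] = 15, a[10] = 23, a[11] = 28, a[12] = 13, a[13] = 0, a[14] = 10, a[15] = 9, a[16] = 12, a[17] = 3, a[18] = 1, a[19] = 7, a[20] = 18, a[21] = 14, a[22] = 26, a[23] = 19, a[24] = 11, a[25] = 6, a[26] = 21, a[27] = 5, a[28] = 24.
The sequence repeats with period 28.
So a[88] = a[0 + ((88-0) mod 28)] = a[4] = 4.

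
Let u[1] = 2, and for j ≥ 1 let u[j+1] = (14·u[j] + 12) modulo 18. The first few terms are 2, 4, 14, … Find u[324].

Computing terms: u[1] = 2, u[2] = 4, u[3] = 14, u[4] = 10, u[5] = 8, u[6] = 16, u[7] = 2.
The sequence repeats with period 6.
(324 - 1) mod 6 = 5, so u[324] = u[6] = 16.

16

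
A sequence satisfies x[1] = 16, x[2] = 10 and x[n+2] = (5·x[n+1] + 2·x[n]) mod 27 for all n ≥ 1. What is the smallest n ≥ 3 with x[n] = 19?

5

We have x[1] = 16, x[2] = 10, x[3] = 1, x[4] = 25, x[5] = 19, x[6] = 10, x[7] = 7, x[8] = 1, x[9] = 19, x[10] = 16, x[11] = 10.
The sequence repeats with period 9.
The value 19 first appears (with n ≥ 3) at x[5].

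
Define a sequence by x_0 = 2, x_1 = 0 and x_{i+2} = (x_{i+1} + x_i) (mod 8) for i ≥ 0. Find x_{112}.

Listing terms: x_0 = 2, x_1 = 0, x_2 = 2, x_3 = 2, x_4 = 4, x_5 = 6, x_6 = 2, x_7 = 0.
Since (x_6, x_7) = (x_0, x_1) = (2, 0) (two consecutive terms determine the rest), the sequence is periodic with period 6.
(112 - 0) mod 6 = 4, so x_{112} = x_4 = 4.

4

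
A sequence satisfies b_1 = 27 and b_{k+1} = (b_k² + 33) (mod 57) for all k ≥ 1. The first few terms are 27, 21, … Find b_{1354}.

Listing terms: b_1 = 27; b_2 = 21; b_3 = 18; b_4 = 15; b_5 = 30; b_6 = 21.
Since b_6 = b_2 = 21, the sequence is eventually periodic: after a pre-period of length 1 it cycles with period 4.
For k ≥ 2, b_k depends only on (k - 2) mod 4. (1354 - 2) mod 4 = 0, so b_{1354} = b_2 = 21.

21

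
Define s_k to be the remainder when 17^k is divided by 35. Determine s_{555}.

13

Computing terms: s_1 = 17,  s_2 = 9,  s_3 = 13,  s_4 = 11,  s_5 = 12,  s_6 = 29,  s_7 = 3,  s_8 = 16,  s_9 = 27,  s_{10} = 4,  s_{11} = 33,  s_{12} = 1,  s_{13} = 17.
Since s_{13} = s_1 = 17, the sequence is periodic with period 12.
(555 - 1) mod 12 = 2, so s_{555} = s_3 = 13.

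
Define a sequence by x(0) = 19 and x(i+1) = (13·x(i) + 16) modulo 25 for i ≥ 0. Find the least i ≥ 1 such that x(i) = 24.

16

Listing terms: x(0) = 19; x(1) = 13; x(2) = 10; x(3) = 21; x(4) = 14; x(5) = 23; x(6) = 15; x(7) = 11; x(8) = 9; x(9) = 8; x(10) = 20; x(11) = 1; x(12) = 4; x(13) = 18; x(14) = 0; x(15) = 16; x(16) = 24; x(17) = 3; x(18) = 5; x(19) = 6; x(20) = 19.
The sequence repeats with period 20.
The value 24 first appears (with i ≥ 1) at x(16).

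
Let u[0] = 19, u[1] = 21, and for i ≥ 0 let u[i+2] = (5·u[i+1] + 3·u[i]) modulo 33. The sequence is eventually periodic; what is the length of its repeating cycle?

10

We have u[0] = 19; u[1] = 21; u[2] = 30; u[3] = 15; u[4] = 0; u[5] = 12; u[6] = 27; u[7] = 6; u[8] = 12; u[9] = 12; u[10] = 30; u[11] = 21; u[12] = 30.
Since (u[11], u[12]) = (u[1], u[2]) = (21, 30) (two consecutive terms determine the rest), the sequence is eventually periodic: after a pre-period of length 1 it cycles with period 10.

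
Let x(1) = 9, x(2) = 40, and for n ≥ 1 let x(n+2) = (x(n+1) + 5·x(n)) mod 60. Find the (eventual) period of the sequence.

6

Computing terms: x(1) = 9, x(2) = 40, x(3) = 25, x(4) = 45, x(5) = 50, x(6) = 35, x(7) = 45, x(8) = 40, x(9) = 25.
Since (x(8), x(9)) = (x(2), x(3)) = (40, 25) (two consecutive terms determine the rest), the sequence is eventually periodic: after a pre-period of length 1 it cycles with period 6.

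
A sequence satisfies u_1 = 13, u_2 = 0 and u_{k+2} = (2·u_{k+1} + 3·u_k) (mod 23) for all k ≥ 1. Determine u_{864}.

21

Computing terms: u_1 = 13,  u_2 = 0,  u_3 = 16,  u_4 = 9,  u_5 = 20,  u_6 = 21,  u_7 = 10,  u_8 = 14,  u_9 = 12,  u_{10} = 20,  u_{11} = 7,  u_{12} = 5,  u_{13} = 8,  u_{14} = 8,  u_{15} = 17,  u_{16} = 12,  u_{17} = 6,  u_{18} = 2,  u_{19} = 22,  u_{20} = 4,  u_{21} = 5,  u_{22} = 22,  u_{23} = 13,  u_{24} = 0.
Since (u_{23}, u_{24}) = (u_1, u_2) = (13, 0) (two consecutive terms determine the rest), the sequence is periodic with period 22.
So u_{864} = u_{1 + ((864-1) mod 22)} = u_6 = 21.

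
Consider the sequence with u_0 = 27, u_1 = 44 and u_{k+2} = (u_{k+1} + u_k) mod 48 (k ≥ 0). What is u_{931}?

4

Listing terms: u_0 = 27, u_1 = 44, u_2 = 23, u_3 = 19, u_4 = 42, u_5 = 13, u_6 = 7, u_7 = 20, u_8 = 27, u_9 = 47, u_{10} = 26, u_{11} = 25, u_{12} = 3, u_{13} = 28, u_{14} = 31, u_{15} = 11, u_{16} = 42, u_{17} = 5, u_{18} = 47, u_{19} = 4, u_{20} = 3, u_{21} = 7, u_{22} = 10, u_{23} = 17, u_{24} = 27, u_{25} = 44.
Since (u_{24}, u_{25}) = (u_0, u_1) = (27, 44) (two consecutive terms determine the rest), the sequence is periodic with period 24.
So u_{931} = u_{0 + ((931-0) mod 24)} = u_{19} = 4.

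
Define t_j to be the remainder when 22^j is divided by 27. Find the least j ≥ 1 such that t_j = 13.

7

t_0 = 1; t_1 = 22; t_2 = 25; t_3 = 10; t_4 = 4; t_5 = 7; t_6 = 19; t_7 = 13; t_8 = 16; t_9 = 1.
Since t_9 = t_0 = 1, the sequence is periodic with period 9.
The value 13 first appears (with j ≥ 1) at t_7.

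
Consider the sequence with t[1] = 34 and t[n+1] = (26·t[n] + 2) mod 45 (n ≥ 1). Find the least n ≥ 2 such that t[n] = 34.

Listing terms: t[1] = 34; t[2] = 31; t[3] = 43; t[4] = 40; t[5] = 7; t[6] = 4; t[7] = 16; t[8] = 13; t[9] = 25; t[10] = 22; t[11] = 34.
The sequence repeats with period 10.
The value 34 next appears (with n ≥ 2) at t[11].

11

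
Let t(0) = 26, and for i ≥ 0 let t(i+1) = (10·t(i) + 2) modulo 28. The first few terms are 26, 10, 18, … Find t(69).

14

We have t(0) = 26, t(1) = 10, t(2) = 18, t(3) = 14, t(4) = 2, t(5) = 22, t(6) = 26.
The sequence repeats with period 6.
So t(69) = t(0 + ((69-0) mod 6)) = t(3) = 14.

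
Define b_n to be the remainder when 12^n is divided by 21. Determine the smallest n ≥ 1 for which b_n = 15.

6

Listing terms: b_0 = 1, b_1 = 12, b_2 = 18, b_3 = 6, b_4 = 9, b_5 = 3, b_6 = 15, b_7 = 12.
Since b_7 = b_1 = 12, the sequence is eventually periodic: after a pre-period of length 1 it cycles with period 6.
The value 15 first appears (with n ≥ 1) at b_6.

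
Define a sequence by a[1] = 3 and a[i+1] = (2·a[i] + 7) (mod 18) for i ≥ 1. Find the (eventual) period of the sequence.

6

Listing terms: a[1] = 3,  a[2] = 13,  a[3] = 15,  a[4] = 1,  a[5] = 9,  a[6] = 7,  a[7] = 3.
Since a[7] = a[1] = 3, the sequence is periodic with period 6.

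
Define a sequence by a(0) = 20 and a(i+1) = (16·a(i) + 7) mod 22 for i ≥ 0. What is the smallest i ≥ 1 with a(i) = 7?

4

We have a(0) = 20, a(1) = 19, a(2) = 3, a(3) = 11, a(4) = 7, a(5) = 9, a(6) = 19.
Since a(6) = a(1) = 19, the sequence is eventually periodic: after a pre-period of length 1 it cycles with period 5.
The value 7 first appears (with i ≥ 1) at a(4).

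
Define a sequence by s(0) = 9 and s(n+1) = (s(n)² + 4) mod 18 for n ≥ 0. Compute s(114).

17

We have s(0) = 9; s(1) = 13; s(2) = 11; s(3) = 17; s(4) = 5; s(5) = 11.
Since s(5) = s(2) = 11, the sequence is eventually periodic: after a pre-period of length 2 it cycles with period 3.
For n ≥ 2, s(n) depends only on (n - 2) mod 3. (114 - 2) mod 3 = 1, so s(114) = s(3) = 17.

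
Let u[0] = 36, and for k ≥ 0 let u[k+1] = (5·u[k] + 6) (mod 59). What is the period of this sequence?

Listing terms: u[0] = 36, u[1] = 9, u[2] = 51, u[3] = 25, u[4] = 13, u[5] = 12, u[6] = 7, u[7] = 41, u[8] = 34, u[9] = 58, u[10] = 1, u[11] = 11, u[12] = 2, u[13] = 16, u[14] = 27, u[15] = 23, u[16] = 3, u[17] = 21, u[18] = 52, u[19] = 30, u[20] = 38, u[21] = 19, u[22] = 42, u[23] = 39, u[24] = 24, u[25] = 8, u[26] = 46, u[27] = 0, u[28] = 6, u[29] = 36.
The sequence repeats with period 29.

29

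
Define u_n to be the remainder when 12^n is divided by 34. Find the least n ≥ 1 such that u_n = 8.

Listing terms: u_0 = 1; u_1 = 12; u_2 = 8; u_3 = 28; u_4 = 30; u_5 = 20; u_6 = 2; u_7 = 24; u_8 = 16; u_9 = 22; u_{10} = 26; u_{11} = 6; u_{12} = 4; u_{13} = 14; u_{14} = 32; u_{15} = 10; u_{16} = 18; u_{17} = 12.
Since u_{17} = u_1 = 12, the sequence is eventually periodic: after a pre-period of length 1 it cycles with period 16.
The value 8 first appears (with n ≥ 1) at u_2.

2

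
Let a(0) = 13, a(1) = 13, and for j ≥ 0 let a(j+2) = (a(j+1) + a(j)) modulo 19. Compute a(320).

7

a(0) = 13,  a(1) = 13,  a(2) = 7,  a(3) = 1,  a(4) = 8,  a(5) = 9,  a(6) = 17,  a(7) = 7,  a(8) = 5,  a(9) = 12,  a(10) = 17,  a(11) = 10,  a(12) = 8,  a(13) = 18,  a(14) = 7,  a(15) = 6,  a(16) = 13,  a(17) = 0,  a(18) = 13,  a(19) = 13.
The sequence repeats with period 18.
(320 - 0) mod 18 = 14, so a(320) = a(14) = 7.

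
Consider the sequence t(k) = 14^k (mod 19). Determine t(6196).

t(1) = 14, t(2) = 6, t(3) = 8, t(4) = 17, t(5) = 10, t(6) = 7, t(7) = 3, t(8) = 4, t(9) = 18, t(10) = 5, t(11) = 13, t(12) = 11, t(13) = 2, t(14) = 9, t(15) = 12, t(16) = 16, t(17) = 15, t(18) = 1, t(19) = 14.
Since t(19) = t(1) = 14, the sequence is periodic with period 18.
(6196 - 1) mod 18 = 3, so t(6196) = t(4) = 17.

17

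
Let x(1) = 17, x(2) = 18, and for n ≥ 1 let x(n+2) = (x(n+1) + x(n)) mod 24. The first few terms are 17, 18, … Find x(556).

x(1) = 17, x(2) = 18, x(3) = 11, x(4) = 5, x(5) = 16, x(6) = 21, x(7) = 13, x(8) = 10, x(9) = 23, x(10) = 9, x(11) = 8, x(12) = 17, x(13) = 1, x(14) = 18, x(15) = 19, x(16) = 13, x(17) = 8, x(18) = 21, x(19) = 5, x(20) = 2, x(21) = 7, x(22) = 9, x(23) = 16, x(24) = 1, x(25) = 17, x(26) = 18.
The sequence repeats with period 24.
(556 - 1) mod 24 = 3, so x(556) = x(4) = 5.

5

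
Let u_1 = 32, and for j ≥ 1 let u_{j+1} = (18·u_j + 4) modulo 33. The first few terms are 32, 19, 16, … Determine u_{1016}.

We have u_1 = 32,  u_2 = 19,  u_3 = 16,  u_4 = 28,  u_5 = 13,  u_6 = 7,  u_7 = 31,  u_8 = 1,  u_9 = 22,  u_{10} = 4,  u_{11} = 10,  u_{12} = 19.
Since u_{12} = u_2 = 19, the sequence is eventually periodic: after a pre-period of length 1 it cycles with period 10.
For j ≥ 2, u_j depends only on (j - 2) mod 10. (1016 - 2) mod 10 = 4, so u_{1016} = u_6 = 7.

7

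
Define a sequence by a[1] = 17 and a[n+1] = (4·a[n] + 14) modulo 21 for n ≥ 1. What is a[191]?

19

We have a[1] = 17; a[2] = 19; a[3] = 6; a[4] = 17.
Since a[4] = a[1] = 17, the sequence is periodic with period 3.
So a[191] = a[1 + ((191-1) mod 3)] = a[2] = 19.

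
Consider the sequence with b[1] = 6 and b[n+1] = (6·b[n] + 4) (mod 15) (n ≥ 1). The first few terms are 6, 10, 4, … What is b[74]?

13

b[1] = 6,  b[2] = 10,  b[3] = 4,  b[4] = 13,  b[5] = 7,  b[6] = 1,  b[7] = 10.
Since b[7] = b[2] = 10, the sequence is eventually periodic: after a pre-period of length 1 it cycles with period 5.
For n ≥ 2, b[n] depends only on (n - 2) mod 5. (74 - 2) mod 5 = 2, so b[74] = b[4] = 13.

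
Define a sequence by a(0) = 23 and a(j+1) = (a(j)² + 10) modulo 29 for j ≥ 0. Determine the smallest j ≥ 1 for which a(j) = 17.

We have a(0) = 23, a(1) = 17, a(2) = 9, a(3) = 4, a(4) = 26, a(5) = 19, a(6) = 23.
The sequence repeats with period 6.
The value 17 first appears (with j ≥ 1) at a(1).

1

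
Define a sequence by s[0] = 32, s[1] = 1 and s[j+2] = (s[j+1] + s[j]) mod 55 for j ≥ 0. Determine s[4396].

Computing terms: s[0] = 32; s[1] = 1; s[2] = 33; s[3] = 34; s[4] = 12; s[5] = 46; s[6] = 3; s[7] = 49; s[8] = 52; s[9] = 46; s[10] = 43; s[11] = 34; s[12] = 22; s[13] = 1; s[14] = 23; s[15] = 24; s[16] = 47; s[17] = 16; s[18] = 8; s[19] = 24; s[20] = 32; s[21] = 1.
Since (s[20], s[21]) = (s[0], s[1]) = (32, 1) (two consecutive terms determine the rest), the sequence is periodic with period 20.
So s[4396] = s[0 + ((4396-0) mod 20)] = s[16] = 47.

47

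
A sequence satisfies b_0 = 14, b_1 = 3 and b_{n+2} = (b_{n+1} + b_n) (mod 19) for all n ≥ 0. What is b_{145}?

Computing terms: b_0 = 14; b_1 = 3; b_2 = 17; b_3 = 1; b_4 = 18; b_5 = 0; b_6 = 18; b_7 = 18; b_8 = 17; b_9 = 16; b_{10} = 14; b_{11} = 11; b_{12} = 6; b_{13} = 17; b_{14} = 4; b_{15} = 2; b_{16} = 6; b_{17} = 8; b_{18} = 14; b_{19} = 3.
The sequence repeats with period 18.
(145 - 0) mod 18 = 1, so b_{145} = b_1 = 3.

3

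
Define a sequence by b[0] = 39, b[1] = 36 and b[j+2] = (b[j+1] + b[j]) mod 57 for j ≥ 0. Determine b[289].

36

b[0] = 39, b[1] = 36, b[2] = 18, b[3] = 54, b[4] = 15, b[5] = 12, b[6] = 27, b[7] = 39, b[8] = 9, b[9] = 48, b[10] = 0, b[11] = 48, b[12] = 48, b[13] = 39, b[14] = 30, b[15] = 12, b[16] = 42, b[17] = 54, b[18] = 39, b[19] = 36.
Since (b[18], b[19]) = (b[0], b[1]) = (39, 36) (two consecutive terms determine the rest), the sequence is periodic with period 18.
So b[289] = b[0 + ((289-0) mod 18)] = b[1] = 36.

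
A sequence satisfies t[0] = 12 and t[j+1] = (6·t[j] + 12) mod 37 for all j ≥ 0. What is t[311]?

Computing terms: t[0] = 12,  t[1] = 10,  t[2] = 35,  t[3] = 0,  t[4] = 12.
The sequence repeats with period 4.
(311 - 0) mod 4 = 3, so t[311] = t[3] = 0.

0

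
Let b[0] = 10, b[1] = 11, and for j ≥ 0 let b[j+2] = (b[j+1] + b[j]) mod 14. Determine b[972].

b[0] = 10,  b[1] = 11,  b[2] = 7,  b[3] = 4,  b[4] = 11,  b[5] = 1,  b[6] = 12,  b[7] = 13,  b[8] = 11,  b[9] = 10,  b[10] = 7,  b[11] = 3,  b[12] = 10,  b[13] = 13,  b[14] = 9,  b[15] = 8,  b[16] = 3,  b[17] = 11,  b[18] = 0,  b[19] = 11,  b[20] = 11,  b[21] = 8,  b[22] = 5,  b[23] = 13,  b[24] = 4,  b[25] = 3,  b[26] = 7,  b[27] = 10,  b[28] = 3,  b[29] = 13,  b[30] = 2,  b[31] = 1,  b[32] = 3,  b[33] = 4,  b[34] = 7,  b[35] = 11,  b[36] = 4,  b[37] = 1,  b[38] = 5,  b[39] = 6,  b[40] = 11,  b[41] = 3,  b[42] = 0,  b[43] = 3,  b[44] = 3,  b[45] = 6,  b[46] = 9,  b[47] = 1,  b[48] = 10,  b[49] = 11.
The sequence repeats with period 48.
So b[972] = b[0 + ((972-0) mod 48)] = b[12] = 10.

10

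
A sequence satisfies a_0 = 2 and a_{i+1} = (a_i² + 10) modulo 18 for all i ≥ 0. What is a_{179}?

8

Computing terms: a_0 = 2, a_1 = 14, a_2 = 8, a_3 = 2.
Since a_3 = a_0 = 2, the sequence is periodic with period 3.
So a_{179} = a_{0 + ((179-0) mod 3)} = a_2 = 8.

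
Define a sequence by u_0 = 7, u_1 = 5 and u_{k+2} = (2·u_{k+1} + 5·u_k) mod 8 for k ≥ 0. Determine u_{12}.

7

We have u_0 = 7, u_1 = 5, u_2 = 5, u_3 = 3, u_4 = 7, u_5 = 5.
The sequence repeats with period 4.
(12 - 0) mod 4 = 0, so u_{12} = u_0 = 7.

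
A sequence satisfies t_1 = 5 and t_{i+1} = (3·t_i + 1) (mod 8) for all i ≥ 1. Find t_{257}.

5

Listing terms: t_1 = 5; t_2 = 0; t_3 = 1; t_4 = 4; t_5 = 5.
The sequence repeats with period 4.
(257 - 1) mod 4 = 0, so t_{257} = t_1 = 5.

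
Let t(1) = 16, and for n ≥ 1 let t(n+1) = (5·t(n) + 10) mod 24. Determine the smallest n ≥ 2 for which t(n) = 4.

3

Listing terms: t(1) = 16; t(2) = 18; t(3) = 4; t(4) = 6; t(5) = 16.
The sequence repeats with period 4.
The value 4 first appears (with n ≥ 2) at t(3).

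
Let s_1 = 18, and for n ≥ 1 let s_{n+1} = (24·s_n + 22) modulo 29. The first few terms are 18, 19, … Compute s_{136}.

14

s_1 = 18,  s_2 = 19,  s_3 = 14,  s_4 = 10,  s_5 = 1,  s_6 = 17,  s_7 = 24,  s_8 = 18.
The sequence repeats with period 7.
So s_{136} = s_{1 + ((136-1) mod 7)} = s_3 = 14.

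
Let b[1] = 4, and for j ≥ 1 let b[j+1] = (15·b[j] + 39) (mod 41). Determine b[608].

We have b[1] = 4,  b[2] = 17,  b[3] = 7,  b[4] = 21,  b[5] = 26,  b[6] = 19,  b[7] = 37,  b[8] = 20,  b[9] = 11,  b[10] = 40,  b[11] = 24,  b[12] = 30,  b[13] = 38,  b[14] = 35,  b[15] = 31,  b[16] = 12,  b[17] = 14,  b[18] = 3,  b[19] = 2,  b[20] = 28,  b[21] = 8,  b[22] = 36,  b[23] = 5,  b[24] = 32,  b[25] = 27,  b[26] = 34,  b[27] = 16,  b[28] = 33,  b[29] = 1,  b[30] = 13,  b[31] = 29,  b[32] = 23,  b[33] = 15,  b[34] = 18,  b[35] = 22,  b[36] = 0,  b[37] = 39,  b[38] = 9,  b[39] = 10,  b[40] = 25,  b[41] = 4.
Since b[41] = b[1] = 4, the sequence is periodic with period 40.
So b[608] = b[1 + ((608-1) mod 40)] = b[8] = 20.

20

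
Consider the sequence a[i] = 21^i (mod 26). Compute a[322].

25

a[1] = 21; a[2] = 25; a[3] = 5; a[4] = 1; a[5] = 21.
Since a[5] = a[1] = 21, the sequence is periodic with period 4.
So a[322] = a[1 + ((322-1) mod 4)] = a[2] = 25.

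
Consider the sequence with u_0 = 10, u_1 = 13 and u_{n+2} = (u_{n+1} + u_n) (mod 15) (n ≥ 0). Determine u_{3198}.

7

Computing terms: u_0 = 10, u_1 = 13, u_2 = 8, u_3 = 6, u_4 = 14, u_5 = 5, u_6 = 4, u_7 = 9, u_8 = 13, u_9 = 7, u_{10} = 5, u_{11} = 12, u_{12} = 2, u_{13} = 14, u_{14} = 1, u_{15} = 0, u_{16} = 1, u_{17} = 1, u_{18} = 2, u_{19} = 3, u_{20} = 5, u_{21} = 8, u_{22} = 13, u_{23} = 6, u_{24} = 4, u_{25} = 10, u_{26} = 14, u_{27} = 9, u_{28} = 8, u_{29} = 2, u_{30} = 10, u_{31} = 12, u_{32} = 7, u_{33} = 4, u_{34} = 11, u_{35} = 0, u_{36} = 11, u_{37} = 11, u_{38} = 7, u_{39} = 3, u_{40} = 10, u_{41} = 13.
The sequence repeats with period 40.
(3198 - 0) mod 40 = 38, so u_{3198} = u_{38} = 7.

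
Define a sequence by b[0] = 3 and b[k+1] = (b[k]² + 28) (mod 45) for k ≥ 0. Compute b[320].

b[0] = 3, b[1] = 37, b[2] = 2, b[3] = 32, b[4] = 17, b[5] = 2.
Since b[5] = b[2] = 2, the sequence is eventually periodic: after a pre-period of length 2 it cycles with period 3.
For k ≥ 2, b[k] depends only on (k - 2) mod 3. (320 - 2) mod 3 = 0, so b[320] = b[2] = 2.

2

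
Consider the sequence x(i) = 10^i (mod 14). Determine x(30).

8

Computing terms: x(0) = 1, x(1) = 10, x(2) = 2, x(3) = 6, x(4) = 4, x(5) = 12, x(6) = 8, x(7) = 10.
Since x(7) = x(1) = 10, the sequence is eventually periodic: after a pre-period of length 1 it cycles with period 6.
For i ≥ 1, x(i) depends only on (i - 1) mod 6. (30 - 1) mod 6 = 5, so x(30) = x(6) = 8.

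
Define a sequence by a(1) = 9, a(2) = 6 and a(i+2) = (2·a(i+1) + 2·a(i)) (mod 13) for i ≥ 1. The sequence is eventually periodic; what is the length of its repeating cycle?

4

We have a(1) = 9; a(2) = 6; a(3) = 4; a(4) = 7; a(5) = 9; a(6) = 6.
Since (a(5), a(6)) = (a(1), a(2)) = (9, 6) (two consecutive terms determine the rest), the sequence is periodic with period 4.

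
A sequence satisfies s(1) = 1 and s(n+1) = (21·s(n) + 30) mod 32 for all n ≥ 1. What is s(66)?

Computing terms: s(1) = 1,  s(2) = 19,  s(3) = 13,  s(4) = 15,  s(5) = 25,  s(6) = 11,  s(7) = 5,  s(8) = 7,  s(9) = 17,  s(10) = 3,  s(11) = 29,  s(12) = 31,  s(13) = 9,  s(14) = 27,  s(15) = 21,  s(16) = 23,  s(17) = 1.
The sequence repeats with period 16.
So s(66) = s(1 + ((66-1) mod 16)) = s(2) = 19.

19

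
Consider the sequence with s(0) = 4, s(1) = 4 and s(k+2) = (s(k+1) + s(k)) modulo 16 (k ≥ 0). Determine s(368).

8

We have s(0) = 4,  s(1) = 4,  s(2) = 8,  s(3) = 12,  s(4) = 4,  s(5) = 0,  s(6) = 4,  s(7) = 4.
The sequence repeats with period 6.
(368 - 0) mod 6 = 2, so s(368) = s(2) = 8.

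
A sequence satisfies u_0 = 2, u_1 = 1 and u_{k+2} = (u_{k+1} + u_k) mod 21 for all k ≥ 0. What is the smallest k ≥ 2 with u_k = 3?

We have u_0 = 2; u_1 = 1; u_2 = 3; u_3 = 4; u_4 = 7; u_5 = 11; u_6 = 18; u_7 = 8; u_8 = 5; u_9 = 13; u_{10} = 18; u_{11} = 10; u_{12} = 7; u_{13} = 17; u_{14} = 3; u_{15} = 20; u_{16} = 2; u_{17} = 1.
The sequence repeats with period 16.
The value 3 first appears (with k ≥ 2) at u_2.

2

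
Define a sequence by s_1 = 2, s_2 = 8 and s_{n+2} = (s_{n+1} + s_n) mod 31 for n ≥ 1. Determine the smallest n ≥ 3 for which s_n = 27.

Computing terms: s_1 = 2; s_2 = 8; s_3 = 10; s_4 = 18; s_5 = 28; s_6 = 15; s_7 = 12; s_8 = 27; s_9 = 8; s_{10} = 4; s_{11} = 12; s_{12} = 16; s_{13} = 28; s_{14} = 13; s_{15} = 10; s_{16} = 23; s_{17} = 2; s_{18} = 25; s_{19} = 27; s_{20} = 21; s_{21} = 17; s_{22} = 7; s_{23} = 24; s_{24} = 0; s_{25} = 24; s_{26} = 24; s_{27} = 17; s_{28} = 10; s_{29} = 27; s_{30} = 6; s_{31} = 2; s_{32} = 8.
Since (s_{31}, s_{32}) = (s_1, s_2) = (2, 8) (two consecutive terms determine the rest), the sequence is periodic with period 30.
The value 27 first appears (with n ≥ 3) at s_8.

8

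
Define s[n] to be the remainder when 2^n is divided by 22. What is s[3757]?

s[0] = 1, s[1] = 2, s[2] = 4, s[3] = 8, s[4] = 16, s[5] = 10, s[6] = 20, s[7] = 18, s[8] = 14, s[9] = 6, s[10] = 12, s[11] = 2.
Since s[11] = s[1] = 2, the sequence is eventually periodic: after a pre-period of length 1 it cycles with period 10.
For n ≥ 1, s[n] depends only on (n - 1) mod 10. (3757 - 1) mod 10 = 6, so s[3757] = s[7] = 18.

18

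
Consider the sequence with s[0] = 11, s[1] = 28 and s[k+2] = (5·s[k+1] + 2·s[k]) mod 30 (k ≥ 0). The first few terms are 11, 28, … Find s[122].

12

Listing terms: s[0] = 11; s[1] = 28; s[2] = 12; s[3] = 26; s[4] = 4; s[5] = 12; s[6] = 8; s[7] = 4; s[8] = 6; s[9] = 8; s[10] = 22; s[11] = 6; s[12] = 14; s[13] = 22; s[14] = 18; s[15] = 14; s[16] = 16; s[17] = 18; s[18] = 2; s[19] = 16; s[20] = 24; s[21] = 2; s[22] = 28; s[23] = 24; s[24] = 26; s[25] = 28; s[26] = 12.
Since (s[25], s[26]) = (s[1], s[2]) = (28, 12) (two consecutive terms determine the rest), the sequence is eventually periodic: after a pre-period of length 1 it cycles with period 24.
For k ≥ 1, s[k] depends only on (k - 1) mod 24. (122 - 1) mod 24 = 1, so s[122] = s[2] = 12.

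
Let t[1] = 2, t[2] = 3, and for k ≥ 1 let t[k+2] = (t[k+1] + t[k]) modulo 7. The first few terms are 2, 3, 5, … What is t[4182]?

t[1] = 2,  t[2] = 3,  t[3] = 5,  t[4] = 1,  t[5] = 6,  t[6] = 0,  t[7] = 6,  t[8] = 6,  t[9] = 5,  t[10] = 4,  t[11] = 2,  t[12] = 6,  t[13] = 1,  t[14] = 0,  t[15] = 1,  t[16] = 1,  t[17] = 2,  t[18] = 3.
Since (t[17], t[18]) = (t[1], t[2]) = (2, 3) (two consecutive terms determine the rest), the sequence is periodic with period 16.
(4182 - 1) mod 16 = 5, so t[4182] = t[6] = 0.

0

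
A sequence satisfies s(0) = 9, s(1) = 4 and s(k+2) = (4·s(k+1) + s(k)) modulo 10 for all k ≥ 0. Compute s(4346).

s(0) = 9,  s(1) = 4,  s(2) = 5,  s(3) = 4,  s(4) = 1,  s(5) = 8,  s(6) = 3,  s(7) = 0,  s(8) = 3,  s(9) = 2,  s(10) = 1,  s(11) = 6,  s(12) = 5,  s(13) = 6,  s(14) = 9,  s(15) = 2,  s(16) = 7,  s(17) = 0,  s(18) = 7,  s(19) = 8,  s(20) = 9,  s(21) = 4.
Since (s(20), s(21)) = (s(0), s(1)) = (9, 4) (two consecutive terms determine the rest), the sequence is periodic with period 20.
So s(4346) = s(0 + ((4346-0) mod 20)) = s(6) = 3.

3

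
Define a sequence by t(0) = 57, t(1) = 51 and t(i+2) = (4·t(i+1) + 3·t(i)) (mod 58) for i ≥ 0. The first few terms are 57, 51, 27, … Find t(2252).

15

t(0) = 57, t(1) = 51, t(2) = 27, t(3) = 29, t(4) = 23, t(5) = 5, t(6) = 31, t(7) = 23, t(8) = 11, t(9) = 55, t(10) = 21, t(11) = 17, t(12) = 15, t(13) = 53, t(14) = 25, t(15) = 27, t(16) = 9, t(17) = 1, t(18) = 31, t(19) = 11, t(20) = 21, t(21) = 1, t(22) = 9, t(23) = 39, t(24) = 9, t(25) = 37, t(26) = 1, t(27) = 57, t(28) = 57, t(29) = 51.
The sequence repeats with period 28.
(2252 - 0) mod 28 = 12, so t(2252) = t(12) = 15.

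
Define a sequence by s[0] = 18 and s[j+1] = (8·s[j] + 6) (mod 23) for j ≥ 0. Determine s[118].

22

s[0] = 18; s[1] = 12; s[2] = 10; s[3] = 17; s[4] = 4; s[5] = 15; s[6] = 11; s[7] = 2; s[8] = 22; s[9] = 21; s[10] = 13; s[11] = 18.
Since s[11] = s[0] = 18, the sequence is periodic with period 11.
So s[118] = s[0 + ((118-0) mod 11)] = s[8] = 22.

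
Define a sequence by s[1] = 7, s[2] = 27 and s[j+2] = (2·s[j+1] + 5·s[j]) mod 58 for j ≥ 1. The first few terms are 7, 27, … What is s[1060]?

27

We have s[1] = 7, s[2] = 27, s[3] = 31, s[4] = 23, s[5] = 27, s[6] = 53, s[7] = 9, s[8] = 51, s[9] = 31, s[10] = 27, s[11] = 35, s[12] = 31, s[13] = 5, s[14] = 49, s[15] = 7, s[16] = 27.
Since (s[15], s[16]) = (s[1], s[2]) = (7, 27) (two consecutive terms determine the rest), the sequence is periodic with period 14.
(1060 - 1) mod 14 = 9, so s[1060] = s[10] = 27.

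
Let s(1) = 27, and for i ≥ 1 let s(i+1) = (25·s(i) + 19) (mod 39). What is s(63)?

14

s(1) = 27; s(2) = 31; s(3) = 14; s(4) = 18; s(5) = 1; s(6) = 5; s(7) = 27.
Since s(7) = s(1) = 27, the sequence is periodic with period 6.
(63 - 1) mod 6 = 2, so s(63) = s(3) = 14.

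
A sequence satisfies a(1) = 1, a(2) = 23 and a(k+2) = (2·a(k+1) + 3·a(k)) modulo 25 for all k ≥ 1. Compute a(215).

9

a(1) = 1; a(2) = 23; a(3) = 24; a(4) = 17; a(5) = 6; a(6) = 13; a(7) = 19; a(8) = 2; a(9) = 11; a(10) = 3; a(11) = 14; a(12) = 12; a(13) = 16; a(14) = 18; a(15) = 9; a(16) = 22; a(17) = 21; a(18) = 8; a(19) = 4; a(20) = 7; a(21) = 1; a(22) = 23.
Since (a(21), a(22)) = (a(1), a(2)) = (1, 23) (two consecutive terms determine the rest), the sequence is periodic with period 20.
(215 - 1) mod 20 = 14, so a(215) = a(15) = 9.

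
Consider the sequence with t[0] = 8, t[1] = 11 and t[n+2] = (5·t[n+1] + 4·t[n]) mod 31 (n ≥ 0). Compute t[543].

14

We have t[0] = 8, t[1] = 11, t[2] = 25, t[3] = 14, t[4] = 15, t[5] = 7, t[6] = 2, t[7] = 7, t[8] = 12, t[9] = 26, t[10] = 23, t[11] = 2, t[12] = 9, t[13] = 22, t[14] = 22, t[15] = 12, t[16] = 24, t[17] = 13, t[18] = 6, t[19] = 20, t[20] = 0, t[21] = 18, t[22] = 28, t[23] = 26, t[24] = 25, t[25] = 12, t[26] = 5, t[27] = 11, t[28] = 13, t[29] = 16, t[30] = 8, t[31] = 11.
The sequence repeats with period 30.
(543 - 0) mod 30 = 3, so t[543] = t[3] = 14.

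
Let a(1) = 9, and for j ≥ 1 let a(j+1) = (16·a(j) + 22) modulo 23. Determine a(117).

We have a(1) = 9; a(2) = 5; a(3) = 10; a(4) = 21; a(5) = 13; a(6) = 0; a(7) = 22; a(8) = 6; a(9) = 3; a(10) = 1; a(11) = 15; a(12) = 9.
The sequence repeats with period 11.
(117 - 1) mod 11 = 6, so a(117) = a(7) = 22.

22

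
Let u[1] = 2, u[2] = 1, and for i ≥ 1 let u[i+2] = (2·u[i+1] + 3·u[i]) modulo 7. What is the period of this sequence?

We have u[1] = 2, u[2] = 1, u[3] = 1, u[4] = 5, u[5] = 6, u[6] = 6, u[7] = 2, u[8] = 1.
The sequence repeats with period 6.

6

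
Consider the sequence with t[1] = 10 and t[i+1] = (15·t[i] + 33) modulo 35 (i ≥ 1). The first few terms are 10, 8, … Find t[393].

We have t[1] = 10,  t[2] = 8,  t[3] = 13,  t[4] = 18,  t[5] = 23,  t[6] = 28,  t[7] = 33,  t[8] = 3,  t[9] = 8.
Since t[9] = t[2] = 8, the sequence is eventually periodic: after a pre-period of length 1 it cycles with period 7.
For i ≥ 2, t[i] depends only on (i - 2) mod 7. (393 - 2) mod 7 = 6, so t[393] = t[8] = 3.

3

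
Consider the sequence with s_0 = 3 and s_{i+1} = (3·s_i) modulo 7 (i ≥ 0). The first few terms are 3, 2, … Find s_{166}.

5

We have s_0 = 3,  s_1 = 2,  s_2 = 6,  s_3 = 4,  s_4 = 5,  s_5 = 1,  s_6 = 3.
The sequence repeats with period 6.
So s_{166} = s_{0 + ((166-0) mod 6)} = s_4 = 5.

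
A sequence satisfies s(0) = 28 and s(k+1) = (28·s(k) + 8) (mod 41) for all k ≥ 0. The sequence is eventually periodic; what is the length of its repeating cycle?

Computing terms: s(0) = 28,  s(1) = 13,  s(2) = 3,  s(3) = 10,  s(4) = 1,  s(5) = 36,  s(6) = 32,  s(7) = 2,  s(8) = 23,  s(9) = 37,  s(10) = 19,  s(11) = 7,  s(12) = 40,  s(13) = 21,  s(14) = 22,  s(15) = 9,  s(16) = 14,  s(17) = 31,  s(18) = 15,  s(19) = 18,  s(20) = 20,  s(21) = 35,  s(22) = 4,  s(23) = 38,  s(24) = 6,  s(25) = 12,  s(26) = 16,  s(27) = 5,  s(28) = 25,  s(29) = 11,  s(30) = 29,  s(31) = 0,  s(32) = 8,  s(33) = 27,  s(34) = 26,  s(35) = 39,  s(36) = 34,  s(37) = 17,  s(38) = 33,  s(39) = 30,  s(40) = 28.
Since s(40) = s(0) = 28, the sequence is periodic with period 40.

40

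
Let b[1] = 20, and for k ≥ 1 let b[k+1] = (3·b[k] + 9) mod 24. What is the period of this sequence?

4

b[1] = 20; b[2] = 21; b[3] = 0; b[4] = 9; b[5] = 12; b[6] = 21.
Since b[6] = b[2] = 21, the sequence is eventually periodic: after a pre-period of length 1 it cycles with period 4.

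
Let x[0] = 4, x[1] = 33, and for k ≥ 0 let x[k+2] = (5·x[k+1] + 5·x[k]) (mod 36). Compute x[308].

5

We have x[0] = 4; x[1] = 33; x[2] = 5; x[3] = 10; x[4] = 3; x[5] = 29; x[6] = 16; x[7] = 9; x[8] = 17; x[9] = 22; x[10] = 15; x[11] = 5; x[12] = 28; x[13] = 21; x[14] = 29; x[15] = 34; x[16] = 27; x[17] = 17; x[18] = 4; x[19] = 33.
The sequence repeats with period 18.
So x[308] = x[0 + ((308-0) mod 18)] = x[2] = 5.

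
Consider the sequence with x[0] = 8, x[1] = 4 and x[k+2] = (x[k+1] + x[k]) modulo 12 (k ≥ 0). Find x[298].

0

Listing terms: x[0] = 8, x[1] = 4, x[2] = 0, x[3] = 4, x[4] = 4, x[5] = 8, x[6] = 0, x[7] = 8, x[8] = 8, x[9] = 4.
The sequence repeats with period 8.
(298 - 0) mod 8 = 2, so x[298] = x[2] = 0.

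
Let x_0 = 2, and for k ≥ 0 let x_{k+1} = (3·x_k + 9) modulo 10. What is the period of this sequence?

Listing terms: x_0 = 2, x_1 = 5, x_2 = 4, x_3 = 1, x_4 = 2.
The sequence repeats with period 4.

4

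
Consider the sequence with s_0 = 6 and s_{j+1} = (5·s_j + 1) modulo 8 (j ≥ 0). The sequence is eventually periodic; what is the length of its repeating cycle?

8

s_0 = 6, s_1 = 7, s_2 = 4, s_3 = 5, s_4 = 2, s_5 = 3, s_6 = 0, s_7 = 1, s_8 = 6.
Since s_8 = s_0 = 6, the sequence is periodic with period 8.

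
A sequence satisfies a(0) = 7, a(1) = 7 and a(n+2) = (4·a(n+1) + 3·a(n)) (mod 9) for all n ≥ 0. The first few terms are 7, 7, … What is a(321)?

1

Computing terms: a(0) = 7,  a(1) = 7,  a(2) = 4,  a(3) = 1,  a(4) = 7,  a(5) = 4.
Since (a(4), a(5)) = (a(1), a(2)) = (7, 4) (two consecutive terms determine the rest), the sequence is eventually periodic: after a pre-period of length 1 it cycles with period 3.
For n ≥ 1, a(n) depends only on (n - 1) mod 3. (321 - 1) mod 3 = 2, so a(321) = a(3) = 1.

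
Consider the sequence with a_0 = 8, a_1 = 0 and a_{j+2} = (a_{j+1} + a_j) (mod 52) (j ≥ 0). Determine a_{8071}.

12

Computing terms: a_0 = 8, a_1 = 0, a_2 = 8, a_3 = 8, a_4 = 16, a_5 = 24, a_6 = 40, a_7 = 12, a_8 = 0, a_9 = 12, a_{10} = 12, a_{11} = 24, a_{12} = 36, a_{13} = 8, a_{14} = 44, a_{15} = 0, a_{16} = 44, a_{17} = 44, a_{18} = 36, a_{19} = 28, a_{20} = 12, a_{21} = 40, a_{22} = 0, a_{23} = 40, a_{24} = 40, a_{25} = 28, a_{26} = 16, a_{27} = 44, a_{28} = 8, a_{29} = 0.
The sequence repeats with period 28.
So a_{8071} = a_{0 + ((8071-0) mod 28)} = a_7 = 12.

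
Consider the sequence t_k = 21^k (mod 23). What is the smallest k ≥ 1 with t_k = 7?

15

Computing terms: t_0 = 1,  t_1 = 21,  t_2 = 4,  t_3 = 15,  t_4 = 16,  t_5 = 14,  t_6 = 18,  t_7 = 10,  t_8 = 3,  t_9 = 17,  t_{10} = 12,  t_{11} = 22,  t_{12} = 2,  t_{13} = 19,  t_{14} = 8,  t_{15} = 7,  t_{16} = 9,  t_{17} = 5,  t_{18} = 13,  t_{19} = 20,  t_{20} = 6,  t_{21} = 11,  t_{22} = 1.
Since t_{22} = t_0 = 1, the sequence is periodic with period 22.
The value 7 first appears (with k ≥ 1) at t_{15}.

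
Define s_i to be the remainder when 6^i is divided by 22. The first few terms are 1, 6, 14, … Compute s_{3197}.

Listing terms: s_0 = 1, s_1 = 6, s_2 = 14, s_3 = 18, s_4 = 20, s_5 = 10, s_6 = 16, s_7 = 8, s_8 = 4, s_9 = 2, s_{10} = 12, s_{11} = 6.
Since s_{11} = s_1 = 6, the sequence is eventually periodic: after a pre-period of length 1 it cycles with period 10.
For i ≥ 1, s_i depends only on (i - 1) mod 10. (3197 - 1) mod 10 = 6, so s_{3197} = s_7 = 8.

8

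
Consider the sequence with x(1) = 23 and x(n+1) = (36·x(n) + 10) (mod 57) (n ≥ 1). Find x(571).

Computing terms: x(1) = 23,  x(2) = 40,  x(3) = 25,  x(4) = 55,  x(5) = 52,  x(6) = 1,  x(7) = 46,  x(8) = 13,  x(9) = 22,  x(10) = 4,  x(11) = 40.
Since x(11) = x(2) = 40, the sequence is eventually periodic: after a pre-period of length 1 it cycles with period 9.
For n ≥ 2, x(n) depends only on (n - 2) mod 9. (571 - 2) mod 9 = 2, so x(571) = x(4) = 55.

55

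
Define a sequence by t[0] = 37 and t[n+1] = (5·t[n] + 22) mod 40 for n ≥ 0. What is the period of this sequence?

t[0] = 37, t[1] = 7, t[2] = 17, t[3] = 27, t[4] = 37.
Since t[4] = t[0] = 37, the sequence is periodic with period 4.

4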